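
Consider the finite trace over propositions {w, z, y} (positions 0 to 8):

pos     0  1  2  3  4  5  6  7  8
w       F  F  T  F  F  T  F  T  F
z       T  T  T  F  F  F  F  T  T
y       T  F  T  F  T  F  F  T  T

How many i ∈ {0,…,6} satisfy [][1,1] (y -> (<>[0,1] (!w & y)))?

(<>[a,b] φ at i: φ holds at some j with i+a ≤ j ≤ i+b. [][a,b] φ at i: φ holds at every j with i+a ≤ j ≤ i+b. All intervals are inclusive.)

6

Evaluate at each i in [0,6]:
  i=0: ✓ (all of [1,1])
  i=1: ✗ (fails at j=2)
  i=2: ✓ (all of [3,3])
  i=3: ✓ (all of [4,4])
  i=4: ✓ (all of [5,5])
  i=5: ✓ (all of [6,6])
  i=6: ✓ (all of [7,7])
Positions where it holds: {0, 2, 3, 4, 5, 6} → 6.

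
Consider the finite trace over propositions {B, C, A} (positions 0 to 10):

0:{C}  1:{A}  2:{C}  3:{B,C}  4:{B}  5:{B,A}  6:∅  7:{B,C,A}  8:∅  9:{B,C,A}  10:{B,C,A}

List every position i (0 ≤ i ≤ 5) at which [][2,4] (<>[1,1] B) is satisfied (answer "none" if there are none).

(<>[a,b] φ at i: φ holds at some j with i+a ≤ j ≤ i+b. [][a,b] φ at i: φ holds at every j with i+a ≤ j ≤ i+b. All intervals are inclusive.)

Evaluate at each i in [0,5]:
  i=0: ✓ (all of [2,4])
  i=1: ✗ (fails at j=5)
  i=2: ✗ (fails at j=5)
  i=3: ✗ (fails at j=5)
  i=4: ✗ (fails at j=7)
  i=5: ✗ (fails at j=7)

0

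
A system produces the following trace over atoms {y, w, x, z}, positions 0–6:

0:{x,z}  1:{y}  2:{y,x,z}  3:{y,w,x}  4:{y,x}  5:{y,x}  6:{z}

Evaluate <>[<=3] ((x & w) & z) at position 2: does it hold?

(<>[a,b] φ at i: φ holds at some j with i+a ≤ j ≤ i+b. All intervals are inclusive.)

Check ((x & w) & z) at each j in [2,5]:
  j=2: false
  j=3: false
  j=4: false
  j=5: false
No position in the window satisfies it → formula fails.

Does not hold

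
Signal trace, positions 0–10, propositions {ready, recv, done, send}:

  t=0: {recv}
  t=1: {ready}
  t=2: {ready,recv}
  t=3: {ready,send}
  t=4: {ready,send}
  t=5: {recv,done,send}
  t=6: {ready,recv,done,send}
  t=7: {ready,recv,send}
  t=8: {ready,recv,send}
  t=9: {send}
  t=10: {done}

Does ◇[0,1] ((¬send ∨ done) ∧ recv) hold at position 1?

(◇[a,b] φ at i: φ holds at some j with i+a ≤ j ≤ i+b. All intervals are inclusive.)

True

Check ((¬send ∨ done) ∧ recv) at each j in [1,2]:
  j=1: false
  j=2: true
Found at j=2 → formula holds.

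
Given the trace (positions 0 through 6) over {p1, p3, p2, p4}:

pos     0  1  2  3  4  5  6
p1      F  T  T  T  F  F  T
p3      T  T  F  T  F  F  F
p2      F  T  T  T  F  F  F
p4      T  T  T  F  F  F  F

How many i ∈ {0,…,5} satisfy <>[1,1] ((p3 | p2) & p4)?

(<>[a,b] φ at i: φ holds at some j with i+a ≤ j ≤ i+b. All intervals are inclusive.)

2

Evaluate at each i in [0,5]:
  i=0: ✓ (witness j=1)
  i=1: ✓ (witness j=2)
  i=2: ✗ (none in [3,3])
  i=3: ✗ (none in [4,4])
  i=4: ✗ (none in [5,5])
  i=5: ✗ (none in [6,6])
Positions where it holds: {0, 1} → 2.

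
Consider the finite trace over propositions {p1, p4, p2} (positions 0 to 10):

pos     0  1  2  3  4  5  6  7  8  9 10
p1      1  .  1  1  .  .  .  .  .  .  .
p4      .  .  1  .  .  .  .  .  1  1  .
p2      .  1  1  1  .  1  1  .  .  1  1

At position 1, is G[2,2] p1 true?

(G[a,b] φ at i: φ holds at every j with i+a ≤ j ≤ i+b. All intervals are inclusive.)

Yes

Check p1 at every j in [3,3]:
  j=3: true
All positions satisfy it → formula holds.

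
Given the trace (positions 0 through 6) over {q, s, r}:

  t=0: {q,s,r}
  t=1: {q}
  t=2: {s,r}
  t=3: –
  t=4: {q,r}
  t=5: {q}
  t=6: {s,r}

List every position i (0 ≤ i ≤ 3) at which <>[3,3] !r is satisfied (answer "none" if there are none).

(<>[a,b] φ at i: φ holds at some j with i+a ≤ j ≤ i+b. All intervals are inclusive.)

0, 2

Evaluate at each i in [0,3]:
  i=0: ✓ (witness j=3)
  i=1: ✗ (none in [4,4])
  i=2: ✓ (witness j=5)
  i=3: ✗ (none in [6,6])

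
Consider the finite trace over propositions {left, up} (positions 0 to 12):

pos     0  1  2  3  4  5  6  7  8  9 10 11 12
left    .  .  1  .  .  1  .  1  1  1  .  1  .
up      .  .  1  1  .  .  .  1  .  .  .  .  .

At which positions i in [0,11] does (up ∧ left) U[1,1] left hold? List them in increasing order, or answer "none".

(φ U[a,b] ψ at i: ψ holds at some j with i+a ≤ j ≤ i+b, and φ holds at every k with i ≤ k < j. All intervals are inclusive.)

Evaluate at each i in [0,11]:
  i=0: ✗ (no rhs in [1,1])
  i=1: ✗ (lhs fails at k=1 before rhs at j=2)
  i=2: ✗ (no rhs in [3,3])
  i=3: ✗ (no rhs in [4,4])
  i=4: ✗ (lhs fails at k=4 before rhs at j=5)
  i=5: ✗ (no rhs in [6,6])
  i=6: ✗ (lhs fails at k=6 before rhs at j=7)
  i=7: ✓ (rhs at j=8; lhs holds on [7,7])
  i=8: ✗ (lhs fails at k=8 before rhs at j=9)
  i=9: ✗ (no rhs in [10,10])
  i=10: ✗ (lhs fails at k=10 before rhs at j=11)
  i=11: ✗ (no rhs in [12,12])

7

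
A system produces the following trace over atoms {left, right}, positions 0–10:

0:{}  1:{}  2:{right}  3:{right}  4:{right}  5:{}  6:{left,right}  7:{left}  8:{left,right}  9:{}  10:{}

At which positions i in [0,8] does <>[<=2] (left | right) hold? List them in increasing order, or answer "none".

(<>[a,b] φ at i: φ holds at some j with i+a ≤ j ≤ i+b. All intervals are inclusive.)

0, 1, 2, 3, 4, 5, 6, 7, 8

Evaluate at each i in [0,8]:
  i=0: ✓ (witness j=2)
  i=1: ✓ (witness j=2)
  i=2: ✓ (witness j=2)
  i=3: ✓ (witness j=3)
  i=4: ✓ (witness j=4)
  i=5: ✓ (witness j=6)
  i=6: ✓ (witness j=6)
  i=7: ✓ (witness j=7)
  i=8: ✓ (witness j=8)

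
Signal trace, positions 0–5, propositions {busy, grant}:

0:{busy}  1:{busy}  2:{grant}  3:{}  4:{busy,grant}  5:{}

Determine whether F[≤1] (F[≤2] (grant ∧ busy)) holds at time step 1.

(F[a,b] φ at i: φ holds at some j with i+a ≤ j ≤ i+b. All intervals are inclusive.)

Check F[≤2] (grant ∧ busy) at each j in [1,2]:
  j=1: fails (none in [1,3])
  j=2: holds (witness at 4)
Found at j=2 → formula holds.

True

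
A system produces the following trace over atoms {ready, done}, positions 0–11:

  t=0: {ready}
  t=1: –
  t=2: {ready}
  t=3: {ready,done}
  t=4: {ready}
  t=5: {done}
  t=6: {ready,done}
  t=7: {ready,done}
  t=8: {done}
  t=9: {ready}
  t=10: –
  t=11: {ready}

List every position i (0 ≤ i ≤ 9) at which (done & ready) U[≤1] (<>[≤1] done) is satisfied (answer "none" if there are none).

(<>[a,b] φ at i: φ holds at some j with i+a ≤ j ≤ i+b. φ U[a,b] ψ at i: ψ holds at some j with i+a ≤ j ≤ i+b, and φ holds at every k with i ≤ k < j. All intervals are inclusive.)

2, 3, 4, 5, 6, 7, 8

Evaluate at each i in [0,9]:
  i=0: ✗ (no rhs in [0,1])
  i=1: ✗ (lhs fails at k=1 before rhs at j=2)
  i=2: ✓ (rhs at j=2)
  i=3: ✓ (rhs at j=3)
  i=4: ✓ (rhs at j=4)
  i=5: ✓ (rhs at j=5)
  i=6: ✓ (rhs at j=6)
  i=7: ✓ (rhs at j=7)
  i=8: ✓ (rhs at j=8)
  i=9: ✗ (no rhs in [9,10])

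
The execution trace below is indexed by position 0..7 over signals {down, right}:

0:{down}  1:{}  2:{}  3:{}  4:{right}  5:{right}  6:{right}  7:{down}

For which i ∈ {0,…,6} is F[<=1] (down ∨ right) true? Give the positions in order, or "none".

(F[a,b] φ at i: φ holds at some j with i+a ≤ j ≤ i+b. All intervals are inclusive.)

0, 3, 4, 5, 6

Evaluate at each i in [0,6]:
  i=0: ✓ (witness j=0)
  i=1: ✗ (none in [1,2])
  i=2: ✗ (none in [2,3])
  i=3: ✓ (witness j=4)
  i=4: ✓ (witness j=4)
  i=5: ✓ (witness j=5)
  i=6: ✓ (witness j=6)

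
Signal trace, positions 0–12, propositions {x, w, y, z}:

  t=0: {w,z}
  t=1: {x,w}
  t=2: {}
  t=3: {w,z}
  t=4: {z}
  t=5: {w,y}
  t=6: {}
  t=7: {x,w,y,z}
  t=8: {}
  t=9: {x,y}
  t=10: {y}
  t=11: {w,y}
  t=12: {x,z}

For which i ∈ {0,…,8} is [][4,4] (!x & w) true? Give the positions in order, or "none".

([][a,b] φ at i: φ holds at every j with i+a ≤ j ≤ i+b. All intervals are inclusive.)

Evaluate at each i in [0,8]:
  i=0: ✗ (fails at j=4)
  i=1: ✓ (all of [5,5])
  i=2: ✗ (fails at j=6)
  i=3: ✗ (fails at j=7)
  i=4: ✗ (fails at j=8)
  i=5: ✗ (fails at j=9)
  i=6: ✗ (fails at j=10)
  i=7: ✓ (all of [11,11])
  i=8: ✗ (fails at j=12)

1, 7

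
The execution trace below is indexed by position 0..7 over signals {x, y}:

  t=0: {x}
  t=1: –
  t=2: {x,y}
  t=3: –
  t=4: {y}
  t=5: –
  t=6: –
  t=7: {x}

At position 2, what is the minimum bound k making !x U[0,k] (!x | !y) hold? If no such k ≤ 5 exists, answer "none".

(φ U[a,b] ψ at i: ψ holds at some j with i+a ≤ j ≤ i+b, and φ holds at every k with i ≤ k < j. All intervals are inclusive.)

Need earliest j ≥ 2 with (!x | !y), and !x at every k in [2,j-1].
  j=2: rhs fails.
  j=3: rhs holds but lhs fails at k=2.
  j=4: rhs holds but lhs fails at k=2.
  j=5: rhs holds but lhs fails at k=2.
  j=6: rhs holds but lhs fails at k=2.
  j=7: rhs holds but lhs fails at k=2.
No witness within the range → none.

none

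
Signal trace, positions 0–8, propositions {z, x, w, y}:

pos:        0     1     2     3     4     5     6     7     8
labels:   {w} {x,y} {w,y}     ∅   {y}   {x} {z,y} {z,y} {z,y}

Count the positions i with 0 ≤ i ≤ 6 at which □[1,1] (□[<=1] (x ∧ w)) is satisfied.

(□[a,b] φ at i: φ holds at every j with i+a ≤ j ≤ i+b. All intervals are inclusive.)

Evaluate at each i in [0,6]:
  i=0: ✗ (fails at j=1)
  i=1: ✗ (fails at j=2)
  i=2: ✗ (fails at j=3)
  i=3: ✗ (fails at j=4)
  i=4: ✗ (fails at j=5)
  i=5: ✗ (fails at j=6)
  i=6: ✗ (fails at j=7)
Positions where it holds: {} → 0.

0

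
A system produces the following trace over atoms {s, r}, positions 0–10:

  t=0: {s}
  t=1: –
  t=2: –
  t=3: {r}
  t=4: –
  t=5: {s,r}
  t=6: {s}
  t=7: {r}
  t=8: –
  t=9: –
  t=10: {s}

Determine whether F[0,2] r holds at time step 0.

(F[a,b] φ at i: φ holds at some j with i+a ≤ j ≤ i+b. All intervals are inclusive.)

Check r at each j in [0,2]:
  j=0: false
  j=1: false
  j=2: false
No position in the window satisfies it → formula fails.

False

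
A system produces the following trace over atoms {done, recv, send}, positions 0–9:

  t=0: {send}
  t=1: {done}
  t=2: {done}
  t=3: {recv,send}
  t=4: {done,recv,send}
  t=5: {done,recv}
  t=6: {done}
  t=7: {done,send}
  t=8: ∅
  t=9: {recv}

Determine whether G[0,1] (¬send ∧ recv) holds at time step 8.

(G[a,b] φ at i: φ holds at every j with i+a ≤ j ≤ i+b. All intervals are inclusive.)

Check (¬send ∧ recv) at every j in [8,9]:
  j=8: false
  j=9: true
Fails at j=8 → formula fails.

No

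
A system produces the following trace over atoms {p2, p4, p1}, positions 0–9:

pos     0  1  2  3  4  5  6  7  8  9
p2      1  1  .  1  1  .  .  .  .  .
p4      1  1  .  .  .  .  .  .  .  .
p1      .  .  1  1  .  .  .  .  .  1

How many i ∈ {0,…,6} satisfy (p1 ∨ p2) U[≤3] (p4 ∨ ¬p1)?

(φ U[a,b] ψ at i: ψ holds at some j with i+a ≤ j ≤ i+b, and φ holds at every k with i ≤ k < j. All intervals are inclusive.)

7

Evaluate at each i in [0,6]:
  i=0: ✓ (rhs at j=0)
  i=1: ✓ (rhs at j=1)
  i=2: ✓ (rhs at j=4; lhs holds on [2,3])
  i=3: ✓ (rhs at j=4; lhs holds on [3,3])
  i=4: ✓ (rhs at j=4)
  i=5: ✓ (rhs at j=5)
  i=6: ✓ (rhs at j=6)
Positions where it holds: {0, 1, 2, 3, 4, 5, 6} → 7.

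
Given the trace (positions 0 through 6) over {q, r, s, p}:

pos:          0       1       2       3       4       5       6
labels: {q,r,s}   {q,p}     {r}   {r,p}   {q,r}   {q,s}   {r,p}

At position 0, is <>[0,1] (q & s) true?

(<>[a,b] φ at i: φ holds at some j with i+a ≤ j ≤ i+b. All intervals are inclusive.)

Check (q & s) at each j in [0,1]:
  j=0: true
  j=1: false
Found at j=0 → formula holds.

Yes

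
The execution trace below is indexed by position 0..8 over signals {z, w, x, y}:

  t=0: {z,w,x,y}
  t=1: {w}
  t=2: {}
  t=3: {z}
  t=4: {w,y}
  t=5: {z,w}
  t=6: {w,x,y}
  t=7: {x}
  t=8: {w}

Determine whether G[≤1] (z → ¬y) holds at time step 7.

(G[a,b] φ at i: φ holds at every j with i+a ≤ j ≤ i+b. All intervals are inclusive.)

Check (z → ¬y) at every j in [7,8]:
  j=7: antecedent false → ✓
  j=8: antecedent false → ✓
All positions satisfy it → formula holds.

True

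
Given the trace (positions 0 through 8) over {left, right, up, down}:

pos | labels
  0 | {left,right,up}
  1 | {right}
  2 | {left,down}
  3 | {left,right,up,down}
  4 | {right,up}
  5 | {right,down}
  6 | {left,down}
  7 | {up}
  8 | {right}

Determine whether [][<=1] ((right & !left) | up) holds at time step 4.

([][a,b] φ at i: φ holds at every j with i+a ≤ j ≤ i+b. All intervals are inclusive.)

Holds

Check ((right & !left) | up) at every j in [4,5]:
  j=4: true
  j=5: true
All positions satisfy it → formula holds.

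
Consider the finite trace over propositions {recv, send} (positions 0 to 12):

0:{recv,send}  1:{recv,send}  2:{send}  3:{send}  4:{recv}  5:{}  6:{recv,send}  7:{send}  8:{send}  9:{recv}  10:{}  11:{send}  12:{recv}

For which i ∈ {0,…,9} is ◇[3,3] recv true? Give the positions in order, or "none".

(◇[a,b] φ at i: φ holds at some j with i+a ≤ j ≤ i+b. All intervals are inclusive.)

Evaluate at each i in [0,9]:
  i=0: ✗ (none in [3,3])
  i=1: ✓ (witness j=4)
  i=2: ✗ (none in [5,5])
  i=3: ✓ (witness j=6)
  i=4: ✗ (none in [7,7])
  i=5: ✗ (none in [8,8])
  i=6: ✓ (witness j=9)
  i=7: ✗ (none in [10,10])
  i=8: ✗ (none in [11,11])
  i=9: ✓ (witness j=12)

1, 3, 6, 9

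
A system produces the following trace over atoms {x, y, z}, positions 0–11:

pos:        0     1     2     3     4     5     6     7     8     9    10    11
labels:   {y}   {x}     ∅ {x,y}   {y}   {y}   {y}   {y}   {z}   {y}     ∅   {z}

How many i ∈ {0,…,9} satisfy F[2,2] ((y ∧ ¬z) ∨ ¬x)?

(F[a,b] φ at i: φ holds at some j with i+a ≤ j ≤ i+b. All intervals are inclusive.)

Evaluate at each i in [0,9]:
  i=0: ✓ (witness j=2)
  i=1: ✓ (witness j=3)
  i=2: ✓ (witness j=4)
  i=3: ✓ (witness j=5)
  i=4: ✓ (witness j=6)
  i=5: ✓ (witness j=7)
  i=6: ✓ (witness j=8)
  i=7: ✓ (witness j=9)
  i=8: ✓ (witness j=10)
  i=9: ✓ (witness j=11)
Positions where it holds: {0, 1, 2, 3, 4, 5, 6, 7, 8, 9} → 10.

10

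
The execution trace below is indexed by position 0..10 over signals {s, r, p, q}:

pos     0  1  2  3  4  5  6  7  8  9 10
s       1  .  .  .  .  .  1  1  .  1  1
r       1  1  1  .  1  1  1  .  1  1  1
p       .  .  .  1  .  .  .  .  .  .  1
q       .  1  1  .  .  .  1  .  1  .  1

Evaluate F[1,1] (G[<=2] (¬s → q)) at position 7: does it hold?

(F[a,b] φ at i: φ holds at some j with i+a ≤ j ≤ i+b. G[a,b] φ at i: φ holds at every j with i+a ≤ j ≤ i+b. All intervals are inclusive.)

Check G[<=2] (¬s → q) at each j in [8,8]:
  j=8: holds on [8,10]
Found at j=8 → formula holds.

True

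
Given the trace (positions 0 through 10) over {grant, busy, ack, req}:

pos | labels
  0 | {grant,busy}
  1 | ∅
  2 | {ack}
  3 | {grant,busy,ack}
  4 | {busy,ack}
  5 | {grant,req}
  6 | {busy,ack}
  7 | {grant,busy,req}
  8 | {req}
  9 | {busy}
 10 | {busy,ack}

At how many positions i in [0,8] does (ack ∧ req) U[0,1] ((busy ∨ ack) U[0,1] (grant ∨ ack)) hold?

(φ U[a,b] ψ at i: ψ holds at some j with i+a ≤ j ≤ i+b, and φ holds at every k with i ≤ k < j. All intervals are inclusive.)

Evaluate at each i in [0,8]:
  i=0: ✓ (rhs at j=0)
  i=1: ✗ (lhs fails at k=1 before rhs at j=2)
  i=2: ✓ (rhs at j=2)
  i=3: ✓ (rhs at j=3)
  i=4: ✓ (rhs at j=4)
  i=5: ✓ (rhs at j=5)
  i=6: ✓ (rhs at j=6)
  i=7: ✓ (rhs at j=7)
  i=8: ✗ (lhs fails at k=8 before rhs at j=9)
Positions where it holds: {0, 2, 3, 4, 5, 6, 7} → 7.

7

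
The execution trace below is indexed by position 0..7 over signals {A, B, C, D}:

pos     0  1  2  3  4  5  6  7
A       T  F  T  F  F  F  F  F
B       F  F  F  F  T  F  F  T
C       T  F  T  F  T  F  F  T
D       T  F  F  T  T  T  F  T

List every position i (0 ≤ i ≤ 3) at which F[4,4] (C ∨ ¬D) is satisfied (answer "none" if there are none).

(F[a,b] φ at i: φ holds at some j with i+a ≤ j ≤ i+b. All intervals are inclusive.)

Evaluate at each i in [0,3]:
  i=0: ✓ (witness j=4)
  i=1: ✗ (none in [5,5])
  i=2: ✓ (witness j=6)
  i=3: ✓ (witness j=7)

0, 2, 3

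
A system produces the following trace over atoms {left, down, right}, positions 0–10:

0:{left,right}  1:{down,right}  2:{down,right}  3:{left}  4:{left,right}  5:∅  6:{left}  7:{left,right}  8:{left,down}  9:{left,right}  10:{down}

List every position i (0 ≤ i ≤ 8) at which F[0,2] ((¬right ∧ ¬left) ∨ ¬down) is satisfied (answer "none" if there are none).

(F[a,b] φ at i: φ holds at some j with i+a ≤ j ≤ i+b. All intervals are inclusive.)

Evaluate at each i in [0,8]:
  i=0: ✓ (witness j=0)
  i=1: ✓ (witness j=3)
  i=2: ✓ (witness j=3)
  i=3: ✓ (witness j=3)
  i=4: ✓ (witness j=4)
  i=5: ✓ (witness j=5)
  i=6: ✓ (witness j=6)
  i=7: ✓ (witness j=7)
  i=8: ✓ (witness j=9)

0, 1, 2, 3, 4, 5, 6, 7, 8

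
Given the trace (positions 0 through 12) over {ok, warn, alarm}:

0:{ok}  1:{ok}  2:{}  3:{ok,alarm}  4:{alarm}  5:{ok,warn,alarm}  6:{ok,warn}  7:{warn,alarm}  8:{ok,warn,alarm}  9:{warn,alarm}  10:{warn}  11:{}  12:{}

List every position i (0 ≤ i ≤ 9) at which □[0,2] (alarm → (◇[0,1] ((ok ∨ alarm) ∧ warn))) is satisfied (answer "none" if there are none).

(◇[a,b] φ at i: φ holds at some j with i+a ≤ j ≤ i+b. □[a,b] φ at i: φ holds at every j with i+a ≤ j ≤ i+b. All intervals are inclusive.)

0, 4, 5, 6, 7, 8, 9

Evaluate at each i in [0,9]:
  i=0: ✓ (all of [0,2])
  i=1: ✗ (fails at j=3)
  i=2: ✗ (fails at j=3)
  i=3: ✗ (fails at j=3)
  i=4: ✓ (all of [4,6])
  i=5: ✓ (all of [5,7])
  i=6: ✓ (all of [6,8])
  i=7: ✓ (all of [7,9])
  i=8: ✓ (all of [8,10])
  i=9: ✓ (all of [9,11])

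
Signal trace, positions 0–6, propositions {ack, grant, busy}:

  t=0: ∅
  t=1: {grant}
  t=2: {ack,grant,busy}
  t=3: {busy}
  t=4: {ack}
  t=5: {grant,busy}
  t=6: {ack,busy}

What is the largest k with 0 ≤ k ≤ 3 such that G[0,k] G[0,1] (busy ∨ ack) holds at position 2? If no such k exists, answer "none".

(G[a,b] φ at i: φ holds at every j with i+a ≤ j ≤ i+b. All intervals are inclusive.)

G[0,1] (busy ∨ ack) must hold from j=2 onward; find where it first fails.
  j=2: holds
  j=3: holds
  j=4: holds
  j=5: holds
Holds through j=5; largest k = 3.

3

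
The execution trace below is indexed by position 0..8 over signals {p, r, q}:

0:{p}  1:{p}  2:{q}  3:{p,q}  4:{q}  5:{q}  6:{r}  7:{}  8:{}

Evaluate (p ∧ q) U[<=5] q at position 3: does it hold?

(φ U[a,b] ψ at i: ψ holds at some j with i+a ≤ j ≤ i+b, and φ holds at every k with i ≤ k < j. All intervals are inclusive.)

Yes

Need some j in [3,8] with q, and (p ∧ q) at every k in [3,j-1].
  j=3: q holds; no prefix to check → satisfied.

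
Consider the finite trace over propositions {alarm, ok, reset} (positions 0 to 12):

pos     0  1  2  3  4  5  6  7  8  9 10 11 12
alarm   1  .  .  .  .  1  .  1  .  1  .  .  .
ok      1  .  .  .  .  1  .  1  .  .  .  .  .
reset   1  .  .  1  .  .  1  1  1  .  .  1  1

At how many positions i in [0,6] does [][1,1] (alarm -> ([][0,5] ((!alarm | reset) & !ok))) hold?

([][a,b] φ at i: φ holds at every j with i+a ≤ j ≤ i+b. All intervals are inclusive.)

Evaluate at each i in [0,6]:
  i=0: ✓ (all of [1,1])
  i=1: ✓ (all of [2,2])
  i=2: ✓ (all of [3,3])
  i=3: ✓ (all of [4,4])
  i=4: ✗ (fails at j=5)
  i=5: ✓ (all of [6,6])
  i=6: ✗ (fails at j=7)
Positions where it holds: {0, 1, 2, 3, 5} → 5.

5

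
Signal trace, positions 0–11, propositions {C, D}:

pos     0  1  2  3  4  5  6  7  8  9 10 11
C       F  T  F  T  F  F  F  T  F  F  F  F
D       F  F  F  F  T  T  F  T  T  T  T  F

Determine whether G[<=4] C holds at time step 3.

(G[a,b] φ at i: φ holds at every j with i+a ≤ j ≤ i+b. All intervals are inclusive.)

Check C at every j in [3,7]:
  j=3: true
  j=4: false
  j=5: false
  j=6: false
  j=7: true
Fails at j=4 → formula fails.

False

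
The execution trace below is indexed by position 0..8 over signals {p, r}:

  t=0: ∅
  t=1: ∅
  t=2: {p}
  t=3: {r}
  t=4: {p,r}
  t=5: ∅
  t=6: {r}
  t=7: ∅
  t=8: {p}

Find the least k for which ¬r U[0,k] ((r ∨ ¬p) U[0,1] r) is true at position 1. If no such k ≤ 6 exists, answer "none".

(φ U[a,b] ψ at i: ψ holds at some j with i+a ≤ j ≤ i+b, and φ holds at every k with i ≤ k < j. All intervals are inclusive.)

Need earliest j ≥ 1 with ((r ∨ ¬p) U[0,1] r), and ¬r at every k in [1,j-1].
  j=1: rhs fails.
  j=2: rhs fails.
  j=3: rhs holds; lhs holds on [1,2]. k = 2.

2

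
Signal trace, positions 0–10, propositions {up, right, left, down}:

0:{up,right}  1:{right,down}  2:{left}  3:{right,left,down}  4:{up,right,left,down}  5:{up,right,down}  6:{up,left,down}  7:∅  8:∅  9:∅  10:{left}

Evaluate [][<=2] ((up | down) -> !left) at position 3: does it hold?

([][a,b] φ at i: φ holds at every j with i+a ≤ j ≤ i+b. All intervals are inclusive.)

Check ((up | down) -> !left) at every j in [3,5]:
  j=3: antecedent true; consequent false → ✗
  j=4: antecedent true; consequent false → ✗
  j=5: antecedent true; consequent true → ✓
Fails at j=3 → formula fails.

No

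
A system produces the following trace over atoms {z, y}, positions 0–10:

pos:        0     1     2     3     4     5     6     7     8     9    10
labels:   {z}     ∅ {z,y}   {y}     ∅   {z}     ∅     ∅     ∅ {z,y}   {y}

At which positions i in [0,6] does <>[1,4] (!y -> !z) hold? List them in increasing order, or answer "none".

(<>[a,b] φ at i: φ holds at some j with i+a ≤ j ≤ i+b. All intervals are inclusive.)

Evaluate at each i in [0,6]:
  i=0: ✓ (witness j=1)
  i=1: ✓ (witness j=2)
  i=2: ✓ (witness j=3)
  i=3: ✓ (witness j=4)
  i=4: ✓ (witness j=6)
  i=5: ✓ (witness j=6)
  i=6: ✓ (witness j=7)

0, 1, 2, 3, 4, 5, 6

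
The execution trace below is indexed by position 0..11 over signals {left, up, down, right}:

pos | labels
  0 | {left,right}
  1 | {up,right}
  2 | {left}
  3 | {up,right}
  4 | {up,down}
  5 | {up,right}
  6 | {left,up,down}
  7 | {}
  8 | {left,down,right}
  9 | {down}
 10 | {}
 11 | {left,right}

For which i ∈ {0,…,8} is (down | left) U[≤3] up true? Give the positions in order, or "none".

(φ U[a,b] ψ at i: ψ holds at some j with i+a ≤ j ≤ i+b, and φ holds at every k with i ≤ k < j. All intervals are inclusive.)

0, 1, 2, 3, 4, 5, 6

Evaluate at each i in [0,8]:
  i=0: ✓ (rhs at j=1; lhs holds on [0,0])
  i=1: ✓ (rhs at j=1)
  i=2: ✓ (rhs at j=3; lhs holds on [2,2])
  i=3: ✓ (rhs at j=3)
  i=4: ✓ (rhs at j=4)
  i=5: ✓ (rhs at j=5)
  i=6: ✓ (rhs at j=6)
  i=7: ✗ (no rhs in [7,10])
  i=8: ✗ (no rhs in [8,11])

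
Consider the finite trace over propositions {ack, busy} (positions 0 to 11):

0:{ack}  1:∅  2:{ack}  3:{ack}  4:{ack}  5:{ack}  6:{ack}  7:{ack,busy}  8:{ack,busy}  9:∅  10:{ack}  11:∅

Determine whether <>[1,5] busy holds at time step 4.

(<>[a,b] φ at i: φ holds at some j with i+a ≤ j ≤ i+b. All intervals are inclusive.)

Check busy at each j in [5,9]:
  j=5: false
  j=6: false
  j=7: true
  j=8: true
  j=9: false
Found at j=7 → formula holds.

True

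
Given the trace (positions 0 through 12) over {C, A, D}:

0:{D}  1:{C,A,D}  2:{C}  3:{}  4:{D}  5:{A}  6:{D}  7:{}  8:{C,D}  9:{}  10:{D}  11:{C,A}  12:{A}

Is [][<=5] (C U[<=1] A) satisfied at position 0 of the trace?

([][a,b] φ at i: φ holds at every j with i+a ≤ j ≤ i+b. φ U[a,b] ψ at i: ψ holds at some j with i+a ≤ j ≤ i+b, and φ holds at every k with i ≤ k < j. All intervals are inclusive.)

No

Check (C U[<=1] A) at every j in [0,5]:
  j=0: fails
  j=1: holds
  j=2: fails
  j=3: fails
  j=4: fails
  j=5: holds
Fails at j=0 → formula fails.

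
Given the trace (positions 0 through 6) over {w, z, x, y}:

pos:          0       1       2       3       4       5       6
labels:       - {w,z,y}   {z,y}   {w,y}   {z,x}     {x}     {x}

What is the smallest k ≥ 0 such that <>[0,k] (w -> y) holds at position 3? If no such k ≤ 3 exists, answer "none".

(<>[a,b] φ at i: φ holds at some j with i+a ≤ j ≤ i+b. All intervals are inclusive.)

0

Scan j = 3,4,… for (w -> y):
  j=3: holds
First hit at j=3, so smallest k = 3-3 = 0.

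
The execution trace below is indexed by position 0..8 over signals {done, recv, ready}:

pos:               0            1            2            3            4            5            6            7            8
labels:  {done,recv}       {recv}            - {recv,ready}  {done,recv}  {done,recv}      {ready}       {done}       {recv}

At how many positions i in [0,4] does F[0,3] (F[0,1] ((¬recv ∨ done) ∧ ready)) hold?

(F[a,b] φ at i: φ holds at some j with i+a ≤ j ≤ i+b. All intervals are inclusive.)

Evaluate at each i in [0,4]:
  i=0: ✗ (none in [0,3])
  i=1: ✗ (none in [1,4])
  i=2: ✓ (witness j=5)
  i=3: ✓ (witness j=5)
  i=4: ✓ (witness j=5)
Positions where it holds: {2, 3, 4} → 3.

3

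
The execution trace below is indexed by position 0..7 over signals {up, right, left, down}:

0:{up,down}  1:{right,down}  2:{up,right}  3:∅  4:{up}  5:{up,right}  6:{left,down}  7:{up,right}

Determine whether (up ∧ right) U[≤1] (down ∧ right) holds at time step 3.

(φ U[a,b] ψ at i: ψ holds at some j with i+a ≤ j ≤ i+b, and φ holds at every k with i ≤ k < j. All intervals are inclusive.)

Need some j in [3,4] with (down ∧ right), and (up ∧ right) at every k in [3,j-1].
  j=3: (down ∧ right) false.
  j=4: (down ∧ right) false.
No j in the window works → until fails.

False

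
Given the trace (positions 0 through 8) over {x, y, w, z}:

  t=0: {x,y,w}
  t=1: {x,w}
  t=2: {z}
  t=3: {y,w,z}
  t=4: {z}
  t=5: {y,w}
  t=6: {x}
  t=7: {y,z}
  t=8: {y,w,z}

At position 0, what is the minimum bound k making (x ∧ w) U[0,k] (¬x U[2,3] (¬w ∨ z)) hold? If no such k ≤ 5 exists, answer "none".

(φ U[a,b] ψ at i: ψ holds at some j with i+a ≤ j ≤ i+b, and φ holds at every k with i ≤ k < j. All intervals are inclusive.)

2

Need earliest j ≥ 0 with (¬x U[2,3] (¬w ∨ z)), and (x ∧ w) at every k in [0,j-1].
  j=0: rhs fails.
  j=1: rhs fails.
  j=2: rhs holds; lhs holds on [0,1]. k = 2.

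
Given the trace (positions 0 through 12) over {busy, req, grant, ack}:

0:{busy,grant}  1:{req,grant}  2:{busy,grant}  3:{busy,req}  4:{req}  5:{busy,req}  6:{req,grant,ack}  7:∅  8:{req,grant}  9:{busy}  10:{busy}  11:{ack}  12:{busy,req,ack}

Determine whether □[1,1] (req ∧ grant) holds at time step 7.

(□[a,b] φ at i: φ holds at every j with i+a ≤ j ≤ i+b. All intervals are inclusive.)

True

Check (req ∧ grant) at every j in [8,8]:
  j=8: true
All positions satisfy it → formula holds.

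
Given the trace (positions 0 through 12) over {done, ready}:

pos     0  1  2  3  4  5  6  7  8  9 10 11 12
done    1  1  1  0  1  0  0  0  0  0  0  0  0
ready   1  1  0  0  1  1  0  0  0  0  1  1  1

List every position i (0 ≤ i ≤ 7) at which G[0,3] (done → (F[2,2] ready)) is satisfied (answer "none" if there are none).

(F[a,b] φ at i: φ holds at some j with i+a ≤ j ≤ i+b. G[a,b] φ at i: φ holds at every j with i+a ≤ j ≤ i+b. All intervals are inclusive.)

Evaluate at each i in [0,7]:
  i=0: ✗ (fails at j=0)
  i=1: ✗ (fails at j=1)
  i=2: ✗ (fails at j=4)
  i=3: ✗ (fails at j=4)
  i=4: ✗ (fails at j=4)
  i=5: ✓ (all of [5,8])
  i=6: ✓ (all of [6,9])
  i=7: ✓ (all of [7,10])

5, 6, 7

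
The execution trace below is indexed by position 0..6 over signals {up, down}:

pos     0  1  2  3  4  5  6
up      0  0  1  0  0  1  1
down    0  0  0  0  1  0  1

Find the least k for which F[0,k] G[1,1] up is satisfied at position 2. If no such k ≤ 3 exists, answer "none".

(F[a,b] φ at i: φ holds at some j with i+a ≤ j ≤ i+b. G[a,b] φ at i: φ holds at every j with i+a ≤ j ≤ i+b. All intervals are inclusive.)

2

Scan j = 2,3,… for G[1,1] up:
  j=2: fails
  j=3: fails
  j=4: holds
First hit at j=4, so smallest k = 4-2 = 2.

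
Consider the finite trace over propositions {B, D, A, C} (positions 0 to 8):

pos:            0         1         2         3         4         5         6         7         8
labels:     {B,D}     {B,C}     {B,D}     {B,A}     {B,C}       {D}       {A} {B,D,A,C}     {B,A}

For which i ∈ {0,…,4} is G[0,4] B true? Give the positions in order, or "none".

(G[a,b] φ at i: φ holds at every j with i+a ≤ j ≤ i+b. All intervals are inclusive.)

Evaluate at each i in [0,4]:
  i=0: ✓ (all of [0,4])
  i=1: ✗ (fails at j=5)
  i=2: ✗ (fails at j=5)
  i=3: ✗ (fails at j=5)
  i=4: ✗ (fails at j=5)

0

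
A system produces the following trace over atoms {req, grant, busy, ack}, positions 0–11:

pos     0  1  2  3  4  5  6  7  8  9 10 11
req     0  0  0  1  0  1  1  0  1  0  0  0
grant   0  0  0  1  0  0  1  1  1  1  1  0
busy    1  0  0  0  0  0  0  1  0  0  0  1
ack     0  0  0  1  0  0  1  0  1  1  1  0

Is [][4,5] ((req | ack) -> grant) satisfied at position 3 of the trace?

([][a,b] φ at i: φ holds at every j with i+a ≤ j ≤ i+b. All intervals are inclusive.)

Check ((req | ack) -> grant) at every j in [7,8]:
  j=7: antecedent false → ✓
  j=8: antecedent true; consequent true → ✓
All positions satisfy it → formula holds.

Holds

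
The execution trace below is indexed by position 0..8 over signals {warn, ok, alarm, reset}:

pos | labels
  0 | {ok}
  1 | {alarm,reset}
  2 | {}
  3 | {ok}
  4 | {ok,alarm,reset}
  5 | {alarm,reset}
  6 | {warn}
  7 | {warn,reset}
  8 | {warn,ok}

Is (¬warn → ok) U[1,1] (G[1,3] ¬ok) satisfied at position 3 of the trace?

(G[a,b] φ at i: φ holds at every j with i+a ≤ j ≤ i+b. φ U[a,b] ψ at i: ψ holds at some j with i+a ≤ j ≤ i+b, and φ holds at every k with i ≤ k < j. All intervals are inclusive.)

Need some j in [4,4] with G[1,3] ¬ok, and (¬warn → ok) at every k in [3,j-1].
  j=4: G[1,3] ¬ok holds; (¬warn → ok) holds at every k in [3,3] → satisfied.

Holds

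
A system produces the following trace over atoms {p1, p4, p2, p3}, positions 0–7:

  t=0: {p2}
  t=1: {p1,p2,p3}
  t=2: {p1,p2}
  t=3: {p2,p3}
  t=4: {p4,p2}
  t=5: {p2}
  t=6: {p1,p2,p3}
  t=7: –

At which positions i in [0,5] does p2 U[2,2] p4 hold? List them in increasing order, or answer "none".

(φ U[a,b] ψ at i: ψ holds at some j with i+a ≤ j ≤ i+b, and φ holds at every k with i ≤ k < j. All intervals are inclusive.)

2

Evaluate at each i in [0,5]:
  i=0: ✗ (no rhs in [2,2])
  i=1: ✗ (no rhs in [3,3])
  i=2: ✓ (rhs at j=4; lhs holds on [2,3])
  i=3: ✗ (no rhs in [5,5])
  i=4: ✗ (no rhs in [6,6])
  i=5: ✗ (no rhs in [7,7])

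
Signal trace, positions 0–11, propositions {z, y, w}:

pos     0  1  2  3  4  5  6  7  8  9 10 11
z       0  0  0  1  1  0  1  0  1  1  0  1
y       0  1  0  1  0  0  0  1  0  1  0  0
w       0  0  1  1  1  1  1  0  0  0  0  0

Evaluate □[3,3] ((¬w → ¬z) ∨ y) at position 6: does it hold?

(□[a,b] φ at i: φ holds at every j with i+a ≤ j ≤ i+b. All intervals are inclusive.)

Check ((¬w → ¬z) ∨ y) at every j in [9,9]:
  j=9: true
All positions satisfy it → formula holds.

True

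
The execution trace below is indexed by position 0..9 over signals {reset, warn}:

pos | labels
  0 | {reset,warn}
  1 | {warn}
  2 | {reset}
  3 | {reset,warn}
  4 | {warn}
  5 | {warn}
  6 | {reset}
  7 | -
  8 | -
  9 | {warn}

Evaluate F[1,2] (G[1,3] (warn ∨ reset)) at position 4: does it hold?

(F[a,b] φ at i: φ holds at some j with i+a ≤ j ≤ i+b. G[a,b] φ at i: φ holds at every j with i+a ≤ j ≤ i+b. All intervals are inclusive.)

Check G[1,3] (warn ∨ reset) at each j in [5,6]:
  j=5: fails at 7
  j=6: fails at 7
No position in the window satisfies it → formula fails.

No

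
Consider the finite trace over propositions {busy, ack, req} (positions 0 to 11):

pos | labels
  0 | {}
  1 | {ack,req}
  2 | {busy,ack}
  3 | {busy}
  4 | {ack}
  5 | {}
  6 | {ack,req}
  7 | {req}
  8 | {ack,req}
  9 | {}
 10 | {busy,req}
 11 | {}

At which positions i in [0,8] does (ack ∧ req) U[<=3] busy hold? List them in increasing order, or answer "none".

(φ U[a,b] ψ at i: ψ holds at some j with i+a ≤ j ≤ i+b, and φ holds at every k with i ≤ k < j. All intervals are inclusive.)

1, 2, 3

Evaluate at each i in [0,8]:
  i=0: ✗ (lhs fails at k=0 before rhs at j=2)
  i=1: ✓ (rhs at j=2; lhs holds on [1,1])
  i=2: ✓ (rhs at j=2)
  i=3: ✓ (rhs at j=3)
  i=4: ✗ (no rhs in [4,7])
  i=5: ✗ (no rhs in [5,8])
  i=6: ✗ (no rhs in [6,9])
  i=7: ✗ (lhs fails at k=7 before rhs at j=10)
  i=8: ✗ (lhs fails at k=9 before rhs at j=10)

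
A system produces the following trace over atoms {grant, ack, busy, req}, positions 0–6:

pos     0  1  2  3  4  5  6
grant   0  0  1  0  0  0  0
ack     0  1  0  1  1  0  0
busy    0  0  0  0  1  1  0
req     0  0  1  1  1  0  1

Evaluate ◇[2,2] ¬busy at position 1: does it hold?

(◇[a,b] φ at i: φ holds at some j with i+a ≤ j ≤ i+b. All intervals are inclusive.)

True

Check ¬busy at each j in [3,3]:
  j=3: true
Found at j=3 → formula holds.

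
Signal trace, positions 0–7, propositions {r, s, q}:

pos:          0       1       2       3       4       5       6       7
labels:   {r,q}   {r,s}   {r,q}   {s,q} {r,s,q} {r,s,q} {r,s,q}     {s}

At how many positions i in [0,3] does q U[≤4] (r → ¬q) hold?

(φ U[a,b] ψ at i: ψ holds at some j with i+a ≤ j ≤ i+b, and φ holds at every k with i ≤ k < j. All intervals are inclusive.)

4

Evaluate at each i in [0,3]:
  i=0: ✓ (rhs at j=1; lhs holds on [0,0])
  i=1: ✓ (rhs at j=1)
  i=2: ✓ (rhs at j=3; lhs holds on [2,2])
  i=3: ✓ (rhs at j=3)
Positions where it holds: {0, 1, 2, 3} → 4.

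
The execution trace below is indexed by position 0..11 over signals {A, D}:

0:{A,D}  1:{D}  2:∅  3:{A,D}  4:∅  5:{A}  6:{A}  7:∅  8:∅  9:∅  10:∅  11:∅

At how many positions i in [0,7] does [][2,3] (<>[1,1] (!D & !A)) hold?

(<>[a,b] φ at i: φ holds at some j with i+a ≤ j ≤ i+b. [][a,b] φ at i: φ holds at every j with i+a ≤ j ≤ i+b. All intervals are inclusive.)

4

Evaluate at each i in [0,7]:
  i=0: ✗ (fails at j=2)
  i=1: ✗ (fails at j=4)
  i=2: ✗ (fails at j=4)
  i=3: ✗ (fails at j=5)
  i=4: ✓ (all of [6,7])
  i=5: ✓ (all of [7,8])
  i=6: ✓ (all of [8,9])
  i=7: ✓ (all of [9,10])
Positions where it holds: {4, 5, 6, 7} → 4.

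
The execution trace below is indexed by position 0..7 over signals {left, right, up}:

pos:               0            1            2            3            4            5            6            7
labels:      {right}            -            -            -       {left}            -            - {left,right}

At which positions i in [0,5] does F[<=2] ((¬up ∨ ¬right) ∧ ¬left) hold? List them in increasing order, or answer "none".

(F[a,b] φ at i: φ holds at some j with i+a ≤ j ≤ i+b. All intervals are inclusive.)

Evaluate at each i in [0,5]:
  i=0: ✓ (witness j=0)
  i=1: ✓ (witness j=1)
  i=2: ✓ (witness j=2)
  i=3: ✓ (witness j=3)
  i=4: ✓ (witness j=5)
  i=5: ✓ (witness j=5)

0, 1, 2, 3, 4, 5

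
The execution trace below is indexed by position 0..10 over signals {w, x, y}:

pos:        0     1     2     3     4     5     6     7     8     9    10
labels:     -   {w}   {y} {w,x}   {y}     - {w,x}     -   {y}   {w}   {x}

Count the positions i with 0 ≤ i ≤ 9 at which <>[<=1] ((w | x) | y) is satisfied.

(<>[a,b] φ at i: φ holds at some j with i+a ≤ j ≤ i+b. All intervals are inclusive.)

10

Evaluate at each i in [0,9]:
  i=0: ✓ (witness j=1)
  i=1: ✓ (witness j=1)
  i=2: ✓ (witness j=2)
  i=3: ✓ (witness j=3)
  i=4: ✓ (witness j=4)
  i=5: ✓ (witness j=6)
  i=6: ✓ (witness j=6)
  i=7: ✓ (witness j=8)
  i=8: ✓ (witness j=8)
  i=9: ✓ (witness j=9)
Positions where it holds: {0, 1, 2, 3, 4, 5, 6, 7, 8, 9} → 10.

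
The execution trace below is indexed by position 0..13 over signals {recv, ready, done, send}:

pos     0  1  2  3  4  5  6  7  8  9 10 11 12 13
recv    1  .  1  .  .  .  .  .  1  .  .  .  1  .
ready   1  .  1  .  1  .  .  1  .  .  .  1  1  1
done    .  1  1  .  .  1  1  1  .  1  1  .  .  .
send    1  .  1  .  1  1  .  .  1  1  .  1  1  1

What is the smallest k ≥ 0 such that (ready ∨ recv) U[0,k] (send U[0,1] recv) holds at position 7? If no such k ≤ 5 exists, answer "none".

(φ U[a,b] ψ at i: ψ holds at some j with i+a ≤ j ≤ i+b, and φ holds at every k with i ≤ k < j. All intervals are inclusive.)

Need earliest j ≥ 7 with (send U[0,1] recv), and (ready ∨ recv) at every k in [7,j-1].
  j=7: rhs fails.
  j=8: rhs holds; lhs holds on [7,7]. k = 1.

1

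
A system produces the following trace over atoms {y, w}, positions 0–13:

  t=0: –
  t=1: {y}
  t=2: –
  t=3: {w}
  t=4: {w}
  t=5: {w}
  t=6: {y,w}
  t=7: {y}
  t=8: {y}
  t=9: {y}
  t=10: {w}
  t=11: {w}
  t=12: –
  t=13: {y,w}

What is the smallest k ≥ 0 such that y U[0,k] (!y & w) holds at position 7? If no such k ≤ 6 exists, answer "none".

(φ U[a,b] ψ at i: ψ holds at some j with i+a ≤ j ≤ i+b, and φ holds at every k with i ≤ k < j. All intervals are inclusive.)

3

Need earliest j ≥ 7 with (!y & w), and y at every k in [7,j-1].
  j=7: rhs fails.
  j=8: rhs fails.
  j=9: rhs fails.
  j=10: rhs holds; lhs holds on [7,9]. k = 3.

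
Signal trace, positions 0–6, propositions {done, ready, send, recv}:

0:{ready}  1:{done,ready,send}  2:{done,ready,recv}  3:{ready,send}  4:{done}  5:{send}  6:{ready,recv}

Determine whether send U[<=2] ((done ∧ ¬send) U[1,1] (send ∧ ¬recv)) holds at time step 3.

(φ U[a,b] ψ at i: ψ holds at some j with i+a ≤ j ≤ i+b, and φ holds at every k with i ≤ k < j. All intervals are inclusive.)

Need some j in [3,5] with ((done ∧ ¬send) U[1,1] (send ∧ ¬recv)), and send at every k in [3,j-1].
  j=3: ((done ∧ ¬send) U[1,1] (send ∧ ¬recv)) — fails.
  j=4: ((done ∧ ¬send) U[1,1] (send ∧ ¬recv)) holds; send holds at every k in [3,3] → satisfied.

True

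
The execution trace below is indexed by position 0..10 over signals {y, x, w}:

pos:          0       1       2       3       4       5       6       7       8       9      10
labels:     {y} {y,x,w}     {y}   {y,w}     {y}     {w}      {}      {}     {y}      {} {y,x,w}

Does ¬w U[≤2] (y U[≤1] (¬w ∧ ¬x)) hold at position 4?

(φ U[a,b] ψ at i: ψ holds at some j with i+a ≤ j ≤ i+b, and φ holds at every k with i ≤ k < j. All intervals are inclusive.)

Yes

Need some j in [4,6] with (y U[≤1] (¬w ∧ ¬x)), and ¬w at every k in [4,j-1].
  j=4: (y U[≤1] (¬w ∧ ¬x)) holds; no prefix to check → satisfied.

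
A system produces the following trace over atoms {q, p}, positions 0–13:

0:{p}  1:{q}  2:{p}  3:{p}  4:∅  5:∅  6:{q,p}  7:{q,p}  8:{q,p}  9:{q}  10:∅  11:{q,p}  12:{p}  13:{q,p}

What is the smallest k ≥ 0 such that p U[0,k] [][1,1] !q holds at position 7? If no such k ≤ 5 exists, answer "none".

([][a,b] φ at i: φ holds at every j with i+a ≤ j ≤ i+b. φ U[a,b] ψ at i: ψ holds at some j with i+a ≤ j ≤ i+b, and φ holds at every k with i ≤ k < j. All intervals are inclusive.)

2

Need earliest j ≥ 7 with [][1,1] !q, and p at every k in [7,j-1].
  j=7: rhs fails.
  j=8: rhs fails.
  j=9: rhs holds; lhs holds on [7,8]. k = 2.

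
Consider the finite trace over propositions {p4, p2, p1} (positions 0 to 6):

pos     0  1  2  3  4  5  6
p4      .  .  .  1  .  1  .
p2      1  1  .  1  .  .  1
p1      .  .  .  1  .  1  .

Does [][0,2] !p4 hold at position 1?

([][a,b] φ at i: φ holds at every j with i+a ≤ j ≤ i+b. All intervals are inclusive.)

False

Check !p4 at every j in [1,3]:
  j=1: true
  j=2: true
  j=3: false
Fails at j=3 → formula fails.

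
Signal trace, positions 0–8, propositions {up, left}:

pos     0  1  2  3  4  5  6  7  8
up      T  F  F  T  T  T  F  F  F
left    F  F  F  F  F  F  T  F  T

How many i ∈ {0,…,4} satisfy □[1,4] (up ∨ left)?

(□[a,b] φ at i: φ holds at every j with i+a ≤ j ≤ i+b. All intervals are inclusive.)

Evaluate at each i in [0,4]:
  i=0: ✗ (fails at j=1)
  i=1: ✗ (fails at j=2)
  i=2: ✓ (all of [3,6])
  i=3: ✗ (fails at j=7)
  i=4: ✗ (fails at j=7)
Positions where it holds: {2} → 1.

1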